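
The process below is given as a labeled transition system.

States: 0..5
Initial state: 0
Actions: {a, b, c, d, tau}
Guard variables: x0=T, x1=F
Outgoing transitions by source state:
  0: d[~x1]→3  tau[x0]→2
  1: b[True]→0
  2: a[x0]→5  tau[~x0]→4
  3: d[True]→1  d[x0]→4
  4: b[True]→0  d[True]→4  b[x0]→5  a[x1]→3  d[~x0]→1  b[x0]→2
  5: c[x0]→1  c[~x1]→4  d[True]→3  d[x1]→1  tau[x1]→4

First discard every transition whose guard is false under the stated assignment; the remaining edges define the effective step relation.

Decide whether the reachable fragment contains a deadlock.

Reachable = {0,1,2,3,4,5}
  0: d→3  tau→2  [2 out]
  1: b→0  [1 out]
  2: a→5  [1 out]
  3: d→1  d→4  [2 out]
  4: b→0  b→2  b→5  d→4  [4 out]
  5: c→1  c→4  d→3  [3 out]

Answer: DEADLOCK-FREE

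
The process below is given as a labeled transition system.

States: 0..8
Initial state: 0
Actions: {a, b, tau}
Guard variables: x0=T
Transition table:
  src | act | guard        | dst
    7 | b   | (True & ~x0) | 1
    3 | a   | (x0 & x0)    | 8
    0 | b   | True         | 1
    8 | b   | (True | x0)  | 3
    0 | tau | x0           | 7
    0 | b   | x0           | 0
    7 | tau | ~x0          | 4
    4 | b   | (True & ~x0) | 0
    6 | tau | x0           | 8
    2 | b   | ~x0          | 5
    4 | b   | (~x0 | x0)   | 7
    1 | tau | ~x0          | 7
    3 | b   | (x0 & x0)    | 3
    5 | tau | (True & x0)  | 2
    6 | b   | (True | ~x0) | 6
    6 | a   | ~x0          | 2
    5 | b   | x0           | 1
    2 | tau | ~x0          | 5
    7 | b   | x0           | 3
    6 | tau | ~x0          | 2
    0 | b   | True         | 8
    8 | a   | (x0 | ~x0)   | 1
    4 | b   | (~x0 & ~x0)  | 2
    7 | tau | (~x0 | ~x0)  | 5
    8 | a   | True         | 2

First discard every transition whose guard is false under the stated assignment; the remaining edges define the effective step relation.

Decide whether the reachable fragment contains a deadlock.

Reachable = {0,1,2,3,7,8}
  0: b→0  b→1  b→8  tau→7  [4 exit(s)]
  1: ∅  [STUCK]
  2: ∅  [STUCK]
  3: a→8  b→3  [2 exit(s)]
  7: b→3  [1 exit(s)]
  8: a→1  a→2  b→3  [3 exit(s)]
witness 1: b

Answer: DEADLOCK at state 1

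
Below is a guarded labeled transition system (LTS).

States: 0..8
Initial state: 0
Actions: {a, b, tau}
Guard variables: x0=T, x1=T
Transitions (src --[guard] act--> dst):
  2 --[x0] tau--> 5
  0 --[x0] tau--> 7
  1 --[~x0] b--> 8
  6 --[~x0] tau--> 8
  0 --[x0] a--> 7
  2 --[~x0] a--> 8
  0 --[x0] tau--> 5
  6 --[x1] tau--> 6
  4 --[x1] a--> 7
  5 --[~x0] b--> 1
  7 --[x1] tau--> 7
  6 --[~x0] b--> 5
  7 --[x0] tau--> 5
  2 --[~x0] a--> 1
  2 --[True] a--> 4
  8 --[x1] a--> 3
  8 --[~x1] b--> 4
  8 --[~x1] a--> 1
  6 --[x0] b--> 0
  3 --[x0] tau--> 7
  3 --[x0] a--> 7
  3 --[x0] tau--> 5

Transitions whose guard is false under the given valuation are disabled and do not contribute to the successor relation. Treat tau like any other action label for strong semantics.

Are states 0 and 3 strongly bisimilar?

Compute ~ classes (split until stable):
  P[0] = {{0,1,2,3,4,5,6,7,8}}
  P[1] = {{0,2,3},{1,5},{4,8},{6},{7}}
  P[2] = {{0,3},{1,5},{2},{4},{6},{7},{8}}
7 equivalence class(es) (converged in 3)
[0]={0,3}  [3]={0,3}

Answer: BISIMILAR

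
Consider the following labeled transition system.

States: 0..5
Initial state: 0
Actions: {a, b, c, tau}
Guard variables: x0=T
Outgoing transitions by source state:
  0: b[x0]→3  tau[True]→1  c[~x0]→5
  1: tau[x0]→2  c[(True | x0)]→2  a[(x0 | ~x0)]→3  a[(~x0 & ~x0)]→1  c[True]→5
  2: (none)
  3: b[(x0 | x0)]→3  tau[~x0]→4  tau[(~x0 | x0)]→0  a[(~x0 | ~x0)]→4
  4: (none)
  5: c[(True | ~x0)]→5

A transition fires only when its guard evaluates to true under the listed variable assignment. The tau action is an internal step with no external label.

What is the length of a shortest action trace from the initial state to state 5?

BFS to 5:
  L0 = {0}
  L1 = {1,3}
  L2 = {2,5}
5 enters at depth 2; path tau·c

Answer: 2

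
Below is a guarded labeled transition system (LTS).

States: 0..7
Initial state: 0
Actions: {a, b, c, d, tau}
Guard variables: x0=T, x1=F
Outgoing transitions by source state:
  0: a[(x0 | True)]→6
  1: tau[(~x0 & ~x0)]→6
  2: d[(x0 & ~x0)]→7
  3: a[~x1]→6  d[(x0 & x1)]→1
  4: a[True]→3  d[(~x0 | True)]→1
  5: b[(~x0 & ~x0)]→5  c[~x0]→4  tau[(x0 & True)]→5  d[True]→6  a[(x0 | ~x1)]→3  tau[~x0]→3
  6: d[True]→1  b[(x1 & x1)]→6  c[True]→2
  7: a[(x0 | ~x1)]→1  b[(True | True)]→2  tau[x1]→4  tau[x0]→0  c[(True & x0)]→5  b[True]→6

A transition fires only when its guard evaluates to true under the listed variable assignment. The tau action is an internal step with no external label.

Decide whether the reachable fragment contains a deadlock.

Answer: DEADLOCK at state 1

Trace:
Reachable = {0,1,2,6}
  0: a→6  [1 exit(s)]
  1: ∅  [deadlock]
  2: ∅  [deadlock]
  6: c→2  d→1  [2 exit(s)]
trace reaching 1: a·d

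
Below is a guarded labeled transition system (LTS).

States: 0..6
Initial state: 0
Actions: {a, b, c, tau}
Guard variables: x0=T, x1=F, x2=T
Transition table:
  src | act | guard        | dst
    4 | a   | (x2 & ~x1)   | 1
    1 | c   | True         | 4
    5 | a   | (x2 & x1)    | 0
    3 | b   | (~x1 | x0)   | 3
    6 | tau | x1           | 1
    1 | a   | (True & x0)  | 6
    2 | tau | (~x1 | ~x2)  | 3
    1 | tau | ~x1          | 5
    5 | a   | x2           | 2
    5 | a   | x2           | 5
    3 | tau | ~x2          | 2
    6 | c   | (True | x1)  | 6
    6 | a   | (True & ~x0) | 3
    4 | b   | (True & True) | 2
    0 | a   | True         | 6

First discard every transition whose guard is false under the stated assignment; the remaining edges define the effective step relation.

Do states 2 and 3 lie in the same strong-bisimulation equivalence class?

Answer: NOT BISIMILAR

Analysis:
Compute ~ classes (split until stable):
  π0 = {{0,1,2,3,4,5,6}}
  π1 = {{0,5},{1},{2},{3},{4},{6}}
  π2 = {{0},{1},{2},{3},{4},{5},{6}}
Fixed point at round 3; 7 class(es).
2∈{2}, 3∈{3}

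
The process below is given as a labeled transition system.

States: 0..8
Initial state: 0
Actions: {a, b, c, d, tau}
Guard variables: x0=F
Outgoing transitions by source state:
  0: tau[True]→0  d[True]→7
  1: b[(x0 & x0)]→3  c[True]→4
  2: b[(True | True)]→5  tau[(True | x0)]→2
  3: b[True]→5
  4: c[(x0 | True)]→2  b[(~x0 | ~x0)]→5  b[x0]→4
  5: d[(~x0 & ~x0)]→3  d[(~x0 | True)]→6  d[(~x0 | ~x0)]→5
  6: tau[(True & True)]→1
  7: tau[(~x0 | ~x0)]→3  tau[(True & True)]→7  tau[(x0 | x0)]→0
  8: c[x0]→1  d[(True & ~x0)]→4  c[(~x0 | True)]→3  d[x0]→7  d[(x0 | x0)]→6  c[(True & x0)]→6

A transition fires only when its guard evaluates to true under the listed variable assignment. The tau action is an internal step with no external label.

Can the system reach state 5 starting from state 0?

Answer: REACHABLE

Working:
Guard filter leaves 16 enabled edge(s).
L0 = {0}
L1 = {7}  cumulative {0,7}
L2 = {3}  cumulative {0,3,7}
L3 = {5}  cumulative {0,3,5,7}
L4 = {6}  cumulative {0,3,5,6,7}
L5 = {1}  cumulative {0,1,3,5,6,7}
L6 = {4}  cumulative {0,1,3,4,5,6,7}
L7 = {2}  cumulative {0,1,2,3,4,5,6,7}
Reach set: {0,1,2,3,4,5,6,7}
witness 5: d·tau·b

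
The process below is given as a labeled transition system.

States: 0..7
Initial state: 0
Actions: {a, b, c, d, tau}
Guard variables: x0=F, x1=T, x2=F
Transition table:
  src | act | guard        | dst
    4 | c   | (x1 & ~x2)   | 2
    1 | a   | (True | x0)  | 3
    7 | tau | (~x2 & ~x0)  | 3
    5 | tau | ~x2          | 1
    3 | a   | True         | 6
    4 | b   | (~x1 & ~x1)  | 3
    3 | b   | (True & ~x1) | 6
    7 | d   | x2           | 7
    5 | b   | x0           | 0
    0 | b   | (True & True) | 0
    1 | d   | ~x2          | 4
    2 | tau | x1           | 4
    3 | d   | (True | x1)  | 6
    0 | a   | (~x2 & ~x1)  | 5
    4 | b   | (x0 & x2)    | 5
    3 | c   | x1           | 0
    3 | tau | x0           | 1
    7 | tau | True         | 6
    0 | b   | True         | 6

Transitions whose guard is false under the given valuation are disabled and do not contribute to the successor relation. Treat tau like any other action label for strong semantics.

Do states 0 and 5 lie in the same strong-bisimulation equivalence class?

Refine partition for ~:
  P[0] = {{0,1,2,3,4,5,6,7}}
  P[1] = {{0},{1},{2,5,7},{3},{4},{6}}
  P[2] = {{0},{1},{2},{3},{4},{5},{6},{7}}
8 equivalence class(es) (converged in 3)
[0]={0}  [5]={5}

Answer: NOT BISIMILAR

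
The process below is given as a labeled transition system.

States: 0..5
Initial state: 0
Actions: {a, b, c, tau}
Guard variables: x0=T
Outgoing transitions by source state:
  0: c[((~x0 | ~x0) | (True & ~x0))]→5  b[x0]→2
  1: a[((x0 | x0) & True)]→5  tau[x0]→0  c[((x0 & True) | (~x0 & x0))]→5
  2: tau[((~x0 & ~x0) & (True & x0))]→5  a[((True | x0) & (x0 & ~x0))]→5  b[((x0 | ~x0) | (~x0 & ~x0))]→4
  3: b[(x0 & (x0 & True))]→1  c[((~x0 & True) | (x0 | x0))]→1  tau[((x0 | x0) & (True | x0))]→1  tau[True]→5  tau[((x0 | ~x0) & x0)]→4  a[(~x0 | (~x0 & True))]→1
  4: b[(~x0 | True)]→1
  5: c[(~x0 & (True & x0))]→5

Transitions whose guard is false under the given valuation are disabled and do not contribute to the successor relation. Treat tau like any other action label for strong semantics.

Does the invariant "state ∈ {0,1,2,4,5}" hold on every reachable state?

Inv-set: {0,1,2,4,5}
Reach set: {0,1,2,4,5}
  0: ok
  1: ok
  2: ok
  4: ok
  5: ok

Answer: INVARIANT HOLDS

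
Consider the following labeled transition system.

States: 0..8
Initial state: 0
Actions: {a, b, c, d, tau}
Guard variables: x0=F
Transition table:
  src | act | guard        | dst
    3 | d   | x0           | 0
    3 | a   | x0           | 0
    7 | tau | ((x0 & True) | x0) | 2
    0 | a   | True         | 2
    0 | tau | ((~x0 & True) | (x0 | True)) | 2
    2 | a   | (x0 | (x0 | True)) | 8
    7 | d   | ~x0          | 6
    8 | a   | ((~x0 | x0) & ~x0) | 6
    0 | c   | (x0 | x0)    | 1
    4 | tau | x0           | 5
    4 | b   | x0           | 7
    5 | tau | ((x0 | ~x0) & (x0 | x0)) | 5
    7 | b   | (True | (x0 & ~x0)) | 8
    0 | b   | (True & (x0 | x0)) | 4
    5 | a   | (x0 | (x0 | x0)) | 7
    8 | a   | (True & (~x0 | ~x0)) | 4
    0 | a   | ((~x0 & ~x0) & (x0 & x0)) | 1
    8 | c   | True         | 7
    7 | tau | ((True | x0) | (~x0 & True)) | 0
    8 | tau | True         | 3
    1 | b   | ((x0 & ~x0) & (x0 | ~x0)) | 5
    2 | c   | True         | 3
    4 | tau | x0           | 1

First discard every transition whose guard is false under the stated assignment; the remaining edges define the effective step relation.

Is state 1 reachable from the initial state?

After dropping false guards: 11 live edges.
depth 0: {0}
depth 1: {2}  cumulative {0,2}
depth 2: {3,8}  cumulative {0,2,3,8}
depth 3: {4,6,7}  cumulative {0,2,3,4,6,7,8}
Reachable = {0,2,3,4,6,7,8}

Answer: UNREACHABLE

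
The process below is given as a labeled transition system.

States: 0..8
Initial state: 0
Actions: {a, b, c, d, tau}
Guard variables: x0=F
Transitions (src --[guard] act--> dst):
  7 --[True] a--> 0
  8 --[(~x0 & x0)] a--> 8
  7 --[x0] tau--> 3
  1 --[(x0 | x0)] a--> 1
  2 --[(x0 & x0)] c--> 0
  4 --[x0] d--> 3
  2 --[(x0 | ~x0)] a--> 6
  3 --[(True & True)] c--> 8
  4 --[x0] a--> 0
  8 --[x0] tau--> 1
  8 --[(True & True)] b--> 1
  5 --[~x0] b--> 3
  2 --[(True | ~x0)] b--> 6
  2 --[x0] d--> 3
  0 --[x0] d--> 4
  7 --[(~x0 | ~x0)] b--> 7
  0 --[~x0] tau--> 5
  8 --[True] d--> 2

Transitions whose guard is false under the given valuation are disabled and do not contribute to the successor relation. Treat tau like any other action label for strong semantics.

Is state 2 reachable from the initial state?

Answer: REACHABLE

Working:
After dropping false guards: 9 live edges.
Layer 0: {0}
Layer 1: {5}  now seen {0,5}
Layer 2: {3}  now seen {0,3,5}
Layer 3: {8}  now seen {0,3,5,8}
Layer 4: {1,2}  now seen {0,1,2,3,5,8}
Layer 5: {6}  now seen {0,1,2,3,5,6,8}
Reachable = {0,1,2,3,5,6,8}
witness 2: tau·b·c·d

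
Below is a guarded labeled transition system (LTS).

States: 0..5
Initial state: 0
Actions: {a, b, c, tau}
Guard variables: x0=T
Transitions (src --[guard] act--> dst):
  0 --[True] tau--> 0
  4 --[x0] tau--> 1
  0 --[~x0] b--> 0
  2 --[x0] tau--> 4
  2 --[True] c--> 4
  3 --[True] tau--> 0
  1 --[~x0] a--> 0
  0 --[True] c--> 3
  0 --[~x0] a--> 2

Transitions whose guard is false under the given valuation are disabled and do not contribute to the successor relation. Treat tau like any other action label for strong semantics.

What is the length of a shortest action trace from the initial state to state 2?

Answer: UNREACHABLE

Trace:
BFS to 2:
  depth 0: {0}
  depth 1: {3}
2 never appears.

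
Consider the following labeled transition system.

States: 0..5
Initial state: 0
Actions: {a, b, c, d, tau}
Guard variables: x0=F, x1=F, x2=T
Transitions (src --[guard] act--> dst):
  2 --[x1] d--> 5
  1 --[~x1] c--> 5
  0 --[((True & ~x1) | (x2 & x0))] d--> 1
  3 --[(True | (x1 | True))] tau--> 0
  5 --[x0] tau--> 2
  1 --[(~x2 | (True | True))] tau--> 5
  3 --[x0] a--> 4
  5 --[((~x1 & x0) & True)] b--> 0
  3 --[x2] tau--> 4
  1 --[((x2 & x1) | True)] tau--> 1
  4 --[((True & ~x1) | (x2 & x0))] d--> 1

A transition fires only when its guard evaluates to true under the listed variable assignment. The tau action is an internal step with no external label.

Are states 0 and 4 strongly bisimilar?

Refine partition for ~:
  π0 = {{0,1,2,3,4,5}}
  π1 = {{0,4},{1},{2,5},{3}}
4 equivalence class(es) (converged in 2)
[0]={0,4}  [4]={0,4}

Answer: BISIMILAR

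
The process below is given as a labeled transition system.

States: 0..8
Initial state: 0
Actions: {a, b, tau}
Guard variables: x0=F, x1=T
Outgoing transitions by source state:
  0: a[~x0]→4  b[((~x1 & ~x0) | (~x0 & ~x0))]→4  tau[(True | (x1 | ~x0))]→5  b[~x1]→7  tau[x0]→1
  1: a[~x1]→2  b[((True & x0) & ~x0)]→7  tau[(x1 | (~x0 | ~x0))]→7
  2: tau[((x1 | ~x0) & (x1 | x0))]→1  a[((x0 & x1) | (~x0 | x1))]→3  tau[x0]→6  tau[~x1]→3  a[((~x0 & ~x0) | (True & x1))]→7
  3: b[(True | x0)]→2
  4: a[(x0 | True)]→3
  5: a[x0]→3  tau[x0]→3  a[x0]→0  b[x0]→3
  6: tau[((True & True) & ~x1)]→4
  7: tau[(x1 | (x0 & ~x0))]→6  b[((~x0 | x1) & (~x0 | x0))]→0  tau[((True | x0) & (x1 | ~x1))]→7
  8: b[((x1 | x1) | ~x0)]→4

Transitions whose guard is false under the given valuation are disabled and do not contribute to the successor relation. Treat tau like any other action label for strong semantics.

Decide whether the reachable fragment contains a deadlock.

Reach set: {0,1,2,3,4,5,6,7}
  0: a→4  b→4  tau→5  [3 out]
  1: tau→7  [1 out]
  2: a→3  a→7  tau→1  [3 out]
  3: b→2  [1 out]
  4: a→3  [1 out]
  5: ∅  [STUCK]
  6: ∅  [STUCK]
  7: b→0  tau→6  tau→7  [3 out]
Path to 5: tau

Answer: DEADLOCK at state 5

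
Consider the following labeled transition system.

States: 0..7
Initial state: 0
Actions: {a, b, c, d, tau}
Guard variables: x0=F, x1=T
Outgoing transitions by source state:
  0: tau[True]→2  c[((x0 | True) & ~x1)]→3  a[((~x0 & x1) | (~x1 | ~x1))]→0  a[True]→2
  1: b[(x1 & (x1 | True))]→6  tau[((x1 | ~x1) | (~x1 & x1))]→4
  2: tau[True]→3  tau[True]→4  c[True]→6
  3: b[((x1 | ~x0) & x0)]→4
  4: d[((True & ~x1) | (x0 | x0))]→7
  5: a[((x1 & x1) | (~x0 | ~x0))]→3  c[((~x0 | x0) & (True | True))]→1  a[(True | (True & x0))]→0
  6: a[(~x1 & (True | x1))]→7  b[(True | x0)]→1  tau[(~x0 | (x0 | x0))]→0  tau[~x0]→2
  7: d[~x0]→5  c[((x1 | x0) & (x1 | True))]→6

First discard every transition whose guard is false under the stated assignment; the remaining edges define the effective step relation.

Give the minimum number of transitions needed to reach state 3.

Breadth-first toward 3:
  L0 = {0}
  L1 = {2}
  L2 = {3,4,6}
depth(3)=2, e.g. a·tau

Answer: 2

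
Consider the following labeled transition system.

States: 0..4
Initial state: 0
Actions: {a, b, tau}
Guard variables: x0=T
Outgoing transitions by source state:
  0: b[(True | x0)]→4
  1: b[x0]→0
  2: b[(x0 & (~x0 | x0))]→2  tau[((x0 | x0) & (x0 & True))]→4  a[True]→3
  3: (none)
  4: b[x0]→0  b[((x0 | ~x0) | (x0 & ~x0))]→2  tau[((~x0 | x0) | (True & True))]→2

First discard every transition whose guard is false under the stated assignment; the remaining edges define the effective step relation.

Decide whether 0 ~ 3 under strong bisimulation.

Compute ~ classes (split until stable):
  π0 = {{0,1,2,3,4}}
  π1 = {{0,1},{2},{3},{4}}
  π2 = {{0},{1},{2},{3},{4}}
Fixed point at round 3; 5 class(es).
[0]={0}  [3]={3}

Answer: NOT BISIMILAR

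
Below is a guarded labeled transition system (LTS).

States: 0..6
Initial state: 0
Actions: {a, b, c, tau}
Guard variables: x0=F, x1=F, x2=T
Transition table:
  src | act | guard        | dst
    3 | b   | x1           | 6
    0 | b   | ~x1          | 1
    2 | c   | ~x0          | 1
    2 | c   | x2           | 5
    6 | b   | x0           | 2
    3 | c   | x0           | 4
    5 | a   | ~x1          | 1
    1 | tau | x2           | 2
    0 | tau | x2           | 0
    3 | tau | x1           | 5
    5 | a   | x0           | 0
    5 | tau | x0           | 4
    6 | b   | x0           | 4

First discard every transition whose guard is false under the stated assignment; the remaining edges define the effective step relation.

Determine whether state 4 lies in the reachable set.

Answer: UNREACHABLE

Trace:
After dropping false guards: 6 live edges.
L0 = {0}
L1 = {1}  now seen {0,1}
L2 = {2}  now seen {0,1,2}
L3 = {5}  now seen {0,1,2,5}
R = {0,1,2,5}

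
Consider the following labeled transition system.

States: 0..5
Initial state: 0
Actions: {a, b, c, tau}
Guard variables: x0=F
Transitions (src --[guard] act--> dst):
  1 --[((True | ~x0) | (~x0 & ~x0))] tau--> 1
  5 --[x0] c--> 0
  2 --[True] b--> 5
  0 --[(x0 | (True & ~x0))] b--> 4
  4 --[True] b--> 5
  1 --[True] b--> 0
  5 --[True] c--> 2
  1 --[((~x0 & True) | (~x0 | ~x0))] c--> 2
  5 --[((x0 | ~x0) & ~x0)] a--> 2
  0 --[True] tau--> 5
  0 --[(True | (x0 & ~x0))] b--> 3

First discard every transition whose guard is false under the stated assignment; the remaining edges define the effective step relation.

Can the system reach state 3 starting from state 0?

Answer: REACHABLE

Analysis:
10 transition(s) survive guard evaluation.
L0 = {0}
L1 = {3,4,5}  cumulative {0,3,4,5}
L2 = {2}  cumulative {0,2,3,4,5}
Reach set: {0,2,3,4,5}
witness 3: b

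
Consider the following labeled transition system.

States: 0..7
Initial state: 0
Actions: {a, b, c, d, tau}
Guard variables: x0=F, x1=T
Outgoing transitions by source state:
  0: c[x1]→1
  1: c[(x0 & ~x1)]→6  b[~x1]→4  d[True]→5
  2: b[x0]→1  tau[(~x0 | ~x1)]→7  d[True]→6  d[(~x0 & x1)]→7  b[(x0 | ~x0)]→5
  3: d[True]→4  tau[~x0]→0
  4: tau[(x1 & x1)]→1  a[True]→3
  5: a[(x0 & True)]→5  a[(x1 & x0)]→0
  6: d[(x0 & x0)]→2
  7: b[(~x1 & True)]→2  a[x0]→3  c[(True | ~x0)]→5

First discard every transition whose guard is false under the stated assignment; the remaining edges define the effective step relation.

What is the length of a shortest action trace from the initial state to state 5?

Answer: 2

Trace:
Layered search for 5:
  L0 = {0}
  L1 = {1}
  L2 = {5}
first hit 5 at d=2 via c·d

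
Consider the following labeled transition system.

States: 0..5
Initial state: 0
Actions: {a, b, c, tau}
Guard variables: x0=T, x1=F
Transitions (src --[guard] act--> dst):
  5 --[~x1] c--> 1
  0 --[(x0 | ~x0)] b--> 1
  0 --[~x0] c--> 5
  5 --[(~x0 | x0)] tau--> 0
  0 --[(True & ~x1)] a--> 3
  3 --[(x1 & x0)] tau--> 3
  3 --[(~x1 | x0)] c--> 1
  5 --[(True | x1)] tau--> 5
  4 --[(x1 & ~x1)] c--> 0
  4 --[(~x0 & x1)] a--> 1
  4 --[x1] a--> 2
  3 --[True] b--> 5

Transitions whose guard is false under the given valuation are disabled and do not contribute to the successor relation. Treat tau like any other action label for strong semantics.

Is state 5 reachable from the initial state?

Answer: REACHABLE

Analysis:
7 transition(s) survive guard evaluation.
L0 = {0}
L1 = {1,3}  cumulative {0,1,3}
L2 = {5}  cumulative {0,1,3,5}
Reach set: {0,1,3,5}
Path to 5: a·b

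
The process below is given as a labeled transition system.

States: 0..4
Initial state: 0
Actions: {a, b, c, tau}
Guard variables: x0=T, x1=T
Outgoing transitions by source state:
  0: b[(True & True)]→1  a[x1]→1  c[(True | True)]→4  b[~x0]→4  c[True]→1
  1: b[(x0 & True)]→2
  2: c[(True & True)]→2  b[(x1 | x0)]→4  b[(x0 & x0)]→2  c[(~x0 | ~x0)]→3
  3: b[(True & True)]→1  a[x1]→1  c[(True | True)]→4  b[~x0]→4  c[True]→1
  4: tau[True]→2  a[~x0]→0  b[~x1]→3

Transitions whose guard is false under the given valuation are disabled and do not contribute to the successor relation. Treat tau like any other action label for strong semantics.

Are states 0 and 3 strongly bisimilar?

Bisimulation quotient by refinement:
  P[0] = {{0,1,2,3,4}}
  P[1] = {{0,3},{1},{2},{4}}
4 equivalence class(es) (converged in 2)
0∈{0,3}, 3∈{0,3}

Answer: BISIMILAR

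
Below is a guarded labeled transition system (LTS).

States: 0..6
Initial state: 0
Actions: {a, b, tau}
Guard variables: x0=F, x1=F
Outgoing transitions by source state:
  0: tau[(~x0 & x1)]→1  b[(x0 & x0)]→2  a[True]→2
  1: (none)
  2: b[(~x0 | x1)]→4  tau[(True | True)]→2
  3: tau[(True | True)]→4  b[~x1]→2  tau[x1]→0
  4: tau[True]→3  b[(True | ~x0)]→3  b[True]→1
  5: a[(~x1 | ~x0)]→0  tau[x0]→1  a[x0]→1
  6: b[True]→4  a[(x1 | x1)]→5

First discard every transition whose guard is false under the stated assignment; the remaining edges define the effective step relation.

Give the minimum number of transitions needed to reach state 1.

Breadth-first toward 1:
  Layer 0: {0}
  Layer 1: {2}
  Layer 2: {4}
  Layer 3: {1,3}
1 enters at depth 3; path a·b·b

Answer: 3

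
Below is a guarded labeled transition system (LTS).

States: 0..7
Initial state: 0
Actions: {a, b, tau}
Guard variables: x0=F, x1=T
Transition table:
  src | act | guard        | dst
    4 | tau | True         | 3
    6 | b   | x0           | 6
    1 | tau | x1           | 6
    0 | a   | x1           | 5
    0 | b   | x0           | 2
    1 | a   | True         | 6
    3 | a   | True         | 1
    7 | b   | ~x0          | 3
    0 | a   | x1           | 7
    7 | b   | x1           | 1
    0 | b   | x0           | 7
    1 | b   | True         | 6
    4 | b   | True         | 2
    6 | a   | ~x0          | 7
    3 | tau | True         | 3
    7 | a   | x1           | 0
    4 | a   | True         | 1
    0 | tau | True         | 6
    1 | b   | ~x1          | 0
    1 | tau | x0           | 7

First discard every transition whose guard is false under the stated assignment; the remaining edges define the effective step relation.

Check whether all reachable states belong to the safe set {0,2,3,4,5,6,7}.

Answer: INVARIANT VIOLATED at state 1

Trace:
Inv-set: {0,2,3,4,5,6,7}
Reach set: {0,1,3,5,6,7}
  0: safe
  1: outside
  3: safe
  5: safe
  6: safe
  7: safe
witness against invariant: a·b → 1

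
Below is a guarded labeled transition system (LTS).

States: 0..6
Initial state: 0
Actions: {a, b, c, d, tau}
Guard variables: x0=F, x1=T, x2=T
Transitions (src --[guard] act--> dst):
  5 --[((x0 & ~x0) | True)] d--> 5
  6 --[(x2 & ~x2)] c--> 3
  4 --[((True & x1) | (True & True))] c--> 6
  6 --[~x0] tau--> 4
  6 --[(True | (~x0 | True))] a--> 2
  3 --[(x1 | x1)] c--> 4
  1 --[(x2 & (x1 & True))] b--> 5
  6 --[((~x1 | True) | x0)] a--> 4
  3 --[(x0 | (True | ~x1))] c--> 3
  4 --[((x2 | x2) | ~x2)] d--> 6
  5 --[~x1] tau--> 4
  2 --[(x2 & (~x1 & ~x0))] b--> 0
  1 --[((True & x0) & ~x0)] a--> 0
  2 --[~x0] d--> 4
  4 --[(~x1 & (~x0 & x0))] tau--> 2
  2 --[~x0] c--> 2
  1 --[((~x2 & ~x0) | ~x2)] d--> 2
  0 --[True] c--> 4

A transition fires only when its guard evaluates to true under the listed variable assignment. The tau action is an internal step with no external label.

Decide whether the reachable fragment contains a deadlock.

Answer: DEADLOCK-FREE

Trace:
Reachable = {0,2,4,6}
  0: c→4  [deg 1]
  2: c→2  d→4  [deg 2]
  4: c→6  d→6  [deg 2]
  6: a→2  a→4  tau→4  [deg 3]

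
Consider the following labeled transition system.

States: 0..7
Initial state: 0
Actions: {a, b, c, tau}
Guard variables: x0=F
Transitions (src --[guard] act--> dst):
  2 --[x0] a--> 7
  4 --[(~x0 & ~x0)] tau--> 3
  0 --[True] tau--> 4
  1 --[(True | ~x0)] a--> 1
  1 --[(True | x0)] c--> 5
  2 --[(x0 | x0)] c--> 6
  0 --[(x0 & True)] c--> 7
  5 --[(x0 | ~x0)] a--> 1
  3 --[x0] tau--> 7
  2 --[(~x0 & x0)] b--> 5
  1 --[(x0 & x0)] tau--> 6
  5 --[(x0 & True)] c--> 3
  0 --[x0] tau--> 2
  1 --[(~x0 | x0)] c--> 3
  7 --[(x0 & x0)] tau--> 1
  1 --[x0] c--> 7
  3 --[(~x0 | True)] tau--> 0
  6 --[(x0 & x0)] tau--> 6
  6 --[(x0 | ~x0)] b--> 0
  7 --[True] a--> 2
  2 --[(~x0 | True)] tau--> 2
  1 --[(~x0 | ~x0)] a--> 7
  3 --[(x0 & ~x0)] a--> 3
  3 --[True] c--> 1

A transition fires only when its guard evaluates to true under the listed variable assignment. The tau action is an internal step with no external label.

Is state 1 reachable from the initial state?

Answer: REACHABLE

Trace:
After dropping false guards: 12 live edges.
L0 = {0}
L1 = {4}  total {0,4}
L2 = {3}  total {0,3,4}
L3 = {1}  total {0,1,3,4}
L4 = {5,7}  total {0,1,3,4,5,7}
L5 = {2}  total {0,1,2,3,4,5,7}
Reachable = {0,1,2,3,4,5,7}
Path to 1: tau·tau·c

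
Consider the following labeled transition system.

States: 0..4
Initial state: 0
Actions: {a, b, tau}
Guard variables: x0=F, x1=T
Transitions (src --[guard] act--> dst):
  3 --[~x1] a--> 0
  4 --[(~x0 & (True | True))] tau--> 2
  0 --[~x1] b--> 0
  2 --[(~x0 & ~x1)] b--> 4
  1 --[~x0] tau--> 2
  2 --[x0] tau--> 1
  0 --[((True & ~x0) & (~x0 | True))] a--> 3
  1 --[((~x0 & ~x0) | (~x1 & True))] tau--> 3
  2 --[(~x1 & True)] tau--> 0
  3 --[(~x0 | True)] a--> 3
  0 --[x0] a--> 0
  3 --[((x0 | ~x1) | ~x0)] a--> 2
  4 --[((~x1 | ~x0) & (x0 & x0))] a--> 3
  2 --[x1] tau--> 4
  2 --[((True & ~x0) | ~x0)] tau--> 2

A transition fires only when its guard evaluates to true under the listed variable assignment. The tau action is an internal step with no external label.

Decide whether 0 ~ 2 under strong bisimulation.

Answer: NOT BISIMILAR

Trace:
Bisimulation quotient by refinement:
  P[0] = {{0,1,2,3,4}}
  P[1] = {{0,3},{1,2,4}}
  P[2] = {{0},{1},{2,4},{3}}
4 equivalence class(es) (converged in 3)
[0]={0}  [2]={2,4}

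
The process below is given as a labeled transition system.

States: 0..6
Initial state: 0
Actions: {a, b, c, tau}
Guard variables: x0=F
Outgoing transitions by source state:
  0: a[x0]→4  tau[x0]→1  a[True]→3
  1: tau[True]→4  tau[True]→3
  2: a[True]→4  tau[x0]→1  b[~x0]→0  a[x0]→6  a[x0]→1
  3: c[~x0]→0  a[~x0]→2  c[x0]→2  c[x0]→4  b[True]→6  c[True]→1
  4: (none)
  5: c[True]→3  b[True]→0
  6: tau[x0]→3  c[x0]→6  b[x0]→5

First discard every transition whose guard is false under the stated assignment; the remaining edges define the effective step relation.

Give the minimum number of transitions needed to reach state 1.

Answer: 2

Trace:
Layered search for 1:
  depth 0: {0}
  depth 1: {3}
  depth 2: {1,2,6}
1 enters at depth 2; path a·c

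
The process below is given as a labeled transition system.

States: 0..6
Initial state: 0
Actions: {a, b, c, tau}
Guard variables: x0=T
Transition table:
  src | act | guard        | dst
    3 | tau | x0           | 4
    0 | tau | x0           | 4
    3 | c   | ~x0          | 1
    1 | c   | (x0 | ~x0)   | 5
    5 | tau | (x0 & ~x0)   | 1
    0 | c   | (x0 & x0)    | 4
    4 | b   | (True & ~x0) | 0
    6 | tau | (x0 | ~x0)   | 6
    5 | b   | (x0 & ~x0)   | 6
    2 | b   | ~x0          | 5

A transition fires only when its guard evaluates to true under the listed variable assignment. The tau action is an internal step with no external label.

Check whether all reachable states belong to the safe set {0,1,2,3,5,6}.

Safe = {0,1,2,3,5,6}
R = {0,4}
  0: ✓
  4: VIOLATES
witness against invariant: tau → 4

Answer: INVARIANT VIOLATED at state 4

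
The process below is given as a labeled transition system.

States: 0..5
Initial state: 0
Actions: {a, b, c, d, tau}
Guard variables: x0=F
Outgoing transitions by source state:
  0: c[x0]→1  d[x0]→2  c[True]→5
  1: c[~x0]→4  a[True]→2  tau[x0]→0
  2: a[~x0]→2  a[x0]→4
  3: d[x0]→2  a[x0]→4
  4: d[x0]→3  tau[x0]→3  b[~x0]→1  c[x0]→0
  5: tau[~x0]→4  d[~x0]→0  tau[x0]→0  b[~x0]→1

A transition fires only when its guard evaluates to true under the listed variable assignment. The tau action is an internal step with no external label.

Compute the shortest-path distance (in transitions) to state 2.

Layered search for 2:
  depth 0: {0}
  depth 1: {5}
  depth 2: {1,4}
  depth 3: {2}
first hit 2 at d=3 via c·b·a

Answer: 3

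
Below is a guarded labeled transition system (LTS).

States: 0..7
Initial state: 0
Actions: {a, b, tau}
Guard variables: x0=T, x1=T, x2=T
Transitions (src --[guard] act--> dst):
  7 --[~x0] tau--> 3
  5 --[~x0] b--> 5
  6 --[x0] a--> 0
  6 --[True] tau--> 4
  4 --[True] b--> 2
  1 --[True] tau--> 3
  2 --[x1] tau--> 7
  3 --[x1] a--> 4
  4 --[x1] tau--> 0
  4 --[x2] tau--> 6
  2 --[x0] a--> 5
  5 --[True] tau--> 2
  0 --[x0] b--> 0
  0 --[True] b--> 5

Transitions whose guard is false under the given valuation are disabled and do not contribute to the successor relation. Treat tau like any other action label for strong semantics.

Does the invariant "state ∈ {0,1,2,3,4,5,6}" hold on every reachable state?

Safe = {0,1,2,3,4,5,6}
Reach set: {0,2,5,7}
  0: ✓
  2: ✓
  5: ✓
  7: VIOLATES
reach 7 via b·tau·tau — violates

Answer: INVARIANT VIOLATED at state 7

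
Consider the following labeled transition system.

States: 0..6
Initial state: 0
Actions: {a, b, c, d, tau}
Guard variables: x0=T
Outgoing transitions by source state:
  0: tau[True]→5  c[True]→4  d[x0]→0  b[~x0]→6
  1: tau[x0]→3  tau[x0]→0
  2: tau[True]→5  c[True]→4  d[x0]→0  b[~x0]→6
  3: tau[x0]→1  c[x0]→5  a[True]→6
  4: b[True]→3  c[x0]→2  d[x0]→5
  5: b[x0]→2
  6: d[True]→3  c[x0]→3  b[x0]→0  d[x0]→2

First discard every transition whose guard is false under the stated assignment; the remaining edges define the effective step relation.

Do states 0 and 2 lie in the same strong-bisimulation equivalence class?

Answer: BISIMILAR

Analysis:
Refine partition for ~:
  round 0: {{0,1,2,3,4,5,6}}
  round 1: {{0,2},{1},{3},{4,6},{5}}
  round 2: {{0,2},{1},{3},{4},{5},{6}}
stable after 3 split(s): 6 block(s)
[0]={0,2}  [2]={0,2}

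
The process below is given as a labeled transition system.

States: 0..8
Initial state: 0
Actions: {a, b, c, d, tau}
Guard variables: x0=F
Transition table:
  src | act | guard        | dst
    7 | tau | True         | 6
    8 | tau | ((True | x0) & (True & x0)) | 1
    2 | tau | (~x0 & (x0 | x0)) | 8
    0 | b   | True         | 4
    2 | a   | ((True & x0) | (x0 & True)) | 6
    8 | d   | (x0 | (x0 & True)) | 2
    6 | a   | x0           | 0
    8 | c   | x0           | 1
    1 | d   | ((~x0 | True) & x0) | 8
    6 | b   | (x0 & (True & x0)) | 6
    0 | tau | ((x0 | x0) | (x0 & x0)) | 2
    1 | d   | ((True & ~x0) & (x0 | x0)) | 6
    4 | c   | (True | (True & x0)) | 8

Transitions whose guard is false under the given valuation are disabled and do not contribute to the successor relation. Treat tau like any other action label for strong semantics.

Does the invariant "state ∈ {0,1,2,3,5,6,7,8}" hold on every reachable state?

Answer: INVARIANT VIOLATED at state 4

Analysis:
Inv-set: {0,1,2,3,5,6,7,8}
Reach set: {0,4,8}
  0: ok
  4: ✗ unsafe
  8: ok
witness against invariant: b → 4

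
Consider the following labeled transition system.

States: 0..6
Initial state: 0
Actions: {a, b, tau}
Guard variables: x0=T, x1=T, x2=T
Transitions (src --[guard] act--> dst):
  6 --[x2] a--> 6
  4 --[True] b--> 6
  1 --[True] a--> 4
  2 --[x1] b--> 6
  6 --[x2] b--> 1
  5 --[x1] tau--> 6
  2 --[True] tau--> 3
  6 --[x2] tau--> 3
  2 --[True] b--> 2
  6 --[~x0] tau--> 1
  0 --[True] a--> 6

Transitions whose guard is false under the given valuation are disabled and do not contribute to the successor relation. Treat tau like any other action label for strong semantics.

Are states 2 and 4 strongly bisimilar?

Answer: NOT BISIMILAR

Analysis:
Refine partition for ~:
  round 0: {{0,1,2,3,4,5,6}}
  round 1: {{0,1},{2},{3},{4},{5},{6}}
  round 2: {{0},{1},{2},{3},{4},{5},{6}}
Fixed point at round 3; 7 class(es).
[2]={2}  [4]={4}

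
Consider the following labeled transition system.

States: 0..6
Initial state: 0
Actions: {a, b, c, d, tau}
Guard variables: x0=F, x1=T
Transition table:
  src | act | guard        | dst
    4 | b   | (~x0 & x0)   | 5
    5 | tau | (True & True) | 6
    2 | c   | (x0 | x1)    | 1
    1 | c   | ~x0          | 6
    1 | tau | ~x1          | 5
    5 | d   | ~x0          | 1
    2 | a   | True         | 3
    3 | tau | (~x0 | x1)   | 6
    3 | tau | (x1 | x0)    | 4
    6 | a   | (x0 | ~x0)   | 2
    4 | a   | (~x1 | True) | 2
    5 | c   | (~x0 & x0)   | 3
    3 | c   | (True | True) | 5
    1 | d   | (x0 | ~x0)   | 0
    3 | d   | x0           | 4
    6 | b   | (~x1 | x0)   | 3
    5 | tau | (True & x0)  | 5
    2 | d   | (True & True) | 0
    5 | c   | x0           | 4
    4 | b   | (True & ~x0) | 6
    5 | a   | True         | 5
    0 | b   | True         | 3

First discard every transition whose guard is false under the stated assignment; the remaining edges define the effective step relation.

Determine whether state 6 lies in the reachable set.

Answer: REACHABLE

Working:
15 transition(s) survive guard evaluation.
L0 = {0}
L1 = {3}  total {0,3}
L2 = {4,5,6}  total {0,3,4,5,6}
L3 = {1,2}  total {0,1,2,3,4,5,6}
R = {0,1,2,3,4,5,6}
witness 6: b·tau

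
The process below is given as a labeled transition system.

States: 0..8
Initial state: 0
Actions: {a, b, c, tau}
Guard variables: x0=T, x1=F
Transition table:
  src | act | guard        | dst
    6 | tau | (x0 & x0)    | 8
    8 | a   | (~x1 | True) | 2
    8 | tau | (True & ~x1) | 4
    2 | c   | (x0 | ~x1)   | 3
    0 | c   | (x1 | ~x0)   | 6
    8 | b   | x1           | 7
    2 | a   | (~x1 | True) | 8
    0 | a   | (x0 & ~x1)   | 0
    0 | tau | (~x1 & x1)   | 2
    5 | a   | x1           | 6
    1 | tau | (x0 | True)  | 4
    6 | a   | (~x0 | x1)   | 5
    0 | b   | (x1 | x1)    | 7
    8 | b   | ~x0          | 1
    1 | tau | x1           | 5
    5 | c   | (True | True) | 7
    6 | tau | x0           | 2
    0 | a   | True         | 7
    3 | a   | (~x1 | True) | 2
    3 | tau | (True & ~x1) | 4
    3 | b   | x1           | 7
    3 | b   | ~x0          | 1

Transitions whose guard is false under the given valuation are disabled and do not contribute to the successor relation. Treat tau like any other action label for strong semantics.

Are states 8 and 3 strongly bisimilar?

Bisimulation quotient by refinement:
  P[0] = {{0,1,2,3,4,5,6,7,8}}
  P[1] = {{0},{1,6},{2},{3,8},{4,7},{5}}
  P[2] = {{0},{1},{2},{3,8},{4,7},{5},{6}}
Fixed point at round 3; 7 class(es).
8∈{3,8}, 3∈{3,8}

Answer: BISIMILAR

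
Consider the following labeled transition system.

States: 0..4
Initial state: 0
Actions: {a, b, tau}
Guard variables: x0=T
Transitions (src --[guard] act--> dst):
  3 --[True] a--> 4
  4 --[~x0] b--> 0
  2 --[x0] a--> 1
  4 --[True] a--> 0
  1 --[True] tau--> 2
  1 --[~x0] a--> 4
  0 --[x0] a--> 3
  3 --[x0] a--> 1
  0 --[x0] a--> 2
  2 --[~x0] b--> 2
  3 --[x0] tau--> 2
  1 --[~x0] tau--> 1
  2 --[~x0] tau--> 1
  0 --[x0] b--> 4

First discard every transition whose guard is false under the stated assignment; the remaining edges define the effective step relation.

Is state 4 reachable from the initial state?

After dropping false guards: 9 live edges.
Layer 0: {0}
Layer 1: {2,3,4}  now seen {0,2,3,4}
Layer 2: {1}  now seen {0,1,2,3,4}
R = {0,1,2,3,4}
Path to 4: b

Answer: REACHABLE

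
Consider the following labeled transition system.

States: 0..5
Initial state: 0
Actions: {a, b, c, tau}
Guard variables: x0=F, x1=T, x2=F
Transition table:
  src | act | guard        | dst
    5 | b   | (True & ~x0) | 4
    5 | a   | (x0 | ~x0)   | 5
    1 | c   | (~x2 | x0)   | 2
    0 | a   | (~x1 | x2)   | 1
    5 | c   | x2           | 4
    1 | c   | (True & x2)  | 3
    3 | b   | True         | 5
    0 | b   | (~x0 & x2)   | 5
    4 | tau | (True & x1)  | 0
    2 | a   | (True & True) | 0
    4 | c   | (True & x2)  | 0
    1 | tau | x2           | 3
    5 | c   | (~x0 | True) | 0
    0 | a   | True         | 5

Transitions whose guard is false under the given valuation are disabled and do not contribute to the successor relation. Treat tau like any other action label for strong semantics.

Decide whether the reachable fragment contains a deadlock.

Reach set: {0,4,5}
  0: a→5  [1 out]
  4: tau→0  [1 out]
  5: a→5  b→4  c→0  [3 out]

Answer: DEADLOCK-FREE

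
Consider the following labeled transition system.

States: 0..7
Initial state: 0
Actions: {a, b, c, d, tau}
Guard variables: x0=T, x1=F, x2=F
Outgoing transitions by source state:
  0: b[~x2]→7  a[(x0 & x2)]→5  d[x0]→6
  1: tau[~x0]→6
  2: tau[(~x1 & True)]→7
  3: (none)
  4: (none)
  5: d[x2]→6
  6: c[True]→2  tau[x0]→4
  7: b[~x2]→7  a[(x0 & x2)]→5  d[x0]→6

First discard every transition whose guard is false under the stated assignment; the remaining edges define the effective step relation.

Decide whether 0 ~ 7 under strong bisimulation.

Answer: BISIMILAR

Trace:
Bisimulation quotient by refinement:
  P[0] = {{0,1,2,3,4,5,6,7}}
  P[1] = {{0,7},{1,3,4,5},{2},{6}}
stable after 2 split(s): 4 block(s)
0∈{0,7}, 7∈{0,7}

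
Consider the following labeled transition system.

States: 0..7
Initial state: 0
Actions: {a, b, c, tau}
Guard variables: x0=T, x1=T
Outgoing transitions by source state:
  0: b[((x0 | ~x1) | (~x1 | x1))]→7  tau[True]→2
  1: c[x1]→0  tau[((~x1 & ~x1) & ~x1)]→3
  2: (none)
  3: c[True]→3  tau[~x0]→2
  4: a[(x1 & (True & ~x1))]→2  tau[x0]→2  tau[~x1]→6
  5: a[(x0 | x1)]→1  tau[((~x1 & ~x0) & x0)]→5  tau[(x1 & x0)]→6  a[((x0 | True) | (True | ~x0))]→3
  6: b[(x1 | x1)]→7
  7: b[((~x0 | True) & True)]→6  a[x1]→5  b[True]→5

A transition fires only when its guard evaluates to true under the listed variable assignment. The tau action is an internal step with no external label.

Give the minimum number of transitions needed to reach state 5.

Answer: 2

Trace:
Breadth-first toward 5:
  Layer 0: {0}
  Layer 1: {2,7}
  Layer 2: {5,6}
5 enters at depth 2; path b·a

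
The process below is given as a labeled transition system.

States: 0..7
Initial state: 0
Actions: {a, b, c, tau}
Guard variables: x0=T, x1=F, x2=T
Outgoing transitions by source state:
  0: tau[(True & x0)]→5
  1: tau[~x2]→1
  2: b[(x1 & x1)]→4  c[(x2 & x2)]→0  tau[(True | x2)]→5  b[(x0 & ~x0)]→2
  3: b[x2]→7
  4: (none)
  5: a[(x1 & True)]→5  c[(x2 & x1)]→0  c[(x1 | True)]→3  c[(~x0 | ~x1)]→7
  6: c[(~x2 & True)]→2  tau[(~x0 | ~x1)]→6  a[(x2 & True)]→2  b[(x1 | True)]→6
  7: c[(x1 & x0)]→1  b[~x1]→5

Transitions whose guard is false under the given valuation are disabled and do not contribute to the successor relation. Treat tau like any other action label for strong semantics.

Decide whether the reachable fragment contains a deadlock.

Reach set: {0,3,5,7}
  0: tau→5  [1 exit(s)]
  3: b→7  [1 exit(s)]
  5: c→3  c→7  [2 exit(s)]
  7: b→5  [1 exit(s)]

Answer: DEADLOCK-FREE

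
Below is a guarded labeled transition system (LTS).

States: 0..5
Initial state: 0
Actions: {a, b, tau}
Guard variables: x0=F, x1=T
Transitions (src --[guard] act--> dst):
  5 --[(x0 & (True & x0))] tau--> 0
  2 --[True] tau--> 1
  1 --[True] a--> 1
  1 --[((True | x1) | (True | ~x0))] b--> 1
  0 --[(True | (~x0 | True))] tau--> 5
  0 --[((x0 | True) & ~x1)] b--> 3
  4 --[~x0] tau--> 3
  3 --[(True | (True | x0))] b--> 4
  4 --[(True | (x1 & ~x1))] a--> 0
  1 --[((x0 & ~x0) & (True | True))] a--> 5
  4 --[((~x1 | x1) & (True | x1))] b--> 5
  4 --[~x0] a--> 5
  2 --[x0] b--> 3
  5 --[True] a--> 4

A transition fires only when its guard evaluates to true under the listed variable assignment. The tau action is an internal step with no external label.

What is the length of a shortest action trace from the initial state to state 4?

BFS to 4:
  Layer 0: {0}
  Layer 1: {5}
  Layer 2: {4}
4 enters at depth 2; path tau·a

Answer: 2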